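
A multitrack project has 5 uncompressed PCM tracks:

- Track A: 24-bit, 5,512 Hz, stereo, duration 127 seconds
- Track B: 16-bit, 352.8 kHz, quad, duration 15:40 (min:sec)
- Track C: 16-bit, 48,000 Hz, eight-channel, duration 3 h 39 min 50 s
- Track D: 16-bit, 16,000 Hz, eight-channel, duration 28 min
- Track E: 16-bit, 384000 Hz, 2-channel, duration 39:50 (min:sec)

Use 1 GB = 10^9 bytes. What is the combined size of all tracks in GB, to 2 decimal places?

Track A: 5,512 × 127 × 3 × 2 = 4,200,144 bytes.
Track B: 15:40 (min:sec) = 940 s; 352,800 × 940 × 2 × 4 = 2,653,056,000 bytes.
Track C: 3 h 39 min 50 s = 13,190 s; 48,000 × 13,190 × 2 × 8 = 10,129,920,000 bytes.
Track D: 28 min = 1,680 s; 16,000 × 1,680 × 2 × 8 = 430,080,000 bytes.
Track E: 39:50 (min:sec) = 2,390 s; 384,000 × 2,390 × 2 × 2 = 3,671,040,000 bytes.
Total = 16,888,296,144 bytes = 16.89 GB.

16.89 GB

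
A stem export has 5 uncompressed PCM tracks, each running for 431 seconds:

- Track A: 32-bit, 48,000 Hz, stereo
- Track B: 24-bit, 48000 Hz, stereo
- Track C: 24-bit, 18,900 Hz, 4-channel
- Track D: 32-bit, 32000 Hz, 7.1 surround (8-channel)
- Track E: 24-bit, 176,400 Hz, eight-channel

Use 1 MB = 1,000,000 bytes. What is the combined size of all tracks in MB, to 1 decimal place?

Track A: 48,000 × 431 × 4 × 2 = 165,504,000 bytes.
Track B: 48,000 × 431 × 3 × 2 = 124,128,000 bytes.
Track C: 18,900 × 431 × 3 × 4 = 97,750,800 bytes.
Track D: 32,000 × 431 × 4 × 8 = 441,344,000 bytes.
Track E: 176,400 × 431 × 3 × 8 = 1,824,681,600 bytes.
Total = 2,653,408,400 bytes = 2653.4 MB.

2653.4 MB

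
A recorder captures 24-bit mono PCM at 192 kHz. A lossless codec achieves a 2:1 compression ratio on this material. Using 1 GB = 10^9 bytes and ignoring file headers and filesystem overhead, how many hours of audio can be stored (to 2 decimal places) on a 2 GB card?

Uncompressed byte rate = 192,000 × 3 × 1 = 576,000 bytes/s.
After 2:1 compression, effective rate ≈ 288000 bytes/s.
Capacity = 2 × 1,000,000,000 = 2,000,000,000 bytes.
2,000,000,000 / effective rate ≈ 6944.44 s → 1.93 hours.

1.93 hours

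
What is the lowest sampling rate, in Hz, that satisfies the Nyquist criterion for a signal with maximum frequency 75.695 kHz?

Minimum sample rate = 2 × 75,695 Hz = 151,390 Hz.

151,390 Hz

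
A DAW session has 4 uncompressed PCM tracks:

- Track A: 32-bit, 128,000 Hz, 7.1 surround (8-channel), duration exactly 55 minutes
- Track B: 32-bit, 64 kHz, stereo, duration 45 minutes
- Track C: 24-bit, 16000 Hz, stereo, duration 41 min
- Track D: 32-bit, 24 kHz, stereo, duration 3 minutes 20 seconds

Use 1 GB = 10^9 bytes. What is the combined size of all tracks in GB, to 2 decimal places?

Track A: exactly 55 minutes = 3,300 s; 128,000 × 3,300 × 4 × 8 = 13,516,800,000 bytes.
Track B: 45 minutes = 2,700 s; 64,000 × 2,700 × 4 × 2 = 1,382,400,000 bytes.
Track C: 41 min = 2,460 s; 16,000 × 2,460 × 3 × 2 = 236,160,000 bytes.
Track D: 3 minutes 20 seconds = 200 s; 24,000 × 200 × 4 × 2 = 38,400,000 bytes.
Total = 15,173,760,000 bytes = 15.17 GB.

15.17 GB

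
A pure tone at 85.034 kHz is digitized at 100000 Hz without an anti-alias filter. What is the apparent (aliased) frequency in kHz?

14.966 kHz

Nyquist = 100,000/2 = 50,000 Hz; 85,034 Hz exceeds it.
Alias = |85,034 − 1×100,000| = |85,034 − 100,000| = 14,966 Hz = 14.966 kHz.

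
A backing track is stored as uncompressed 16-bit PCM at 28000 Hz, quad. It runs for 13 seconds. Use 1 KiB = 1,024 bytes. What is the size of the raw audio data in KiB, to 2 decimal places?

Bytes = 28,000 samples/s × 13 s × 2 bytes/sample × 4 ch = 2,912,000 bytes.
2,912,000 / 1,024 = 2843.75 KiB.

2843.75 KiB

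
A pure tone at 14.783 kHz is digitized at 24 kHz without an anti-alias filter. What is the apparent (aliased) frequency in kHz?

9.217 kHz

Nyquist = 24,000/2 = 12,000 Hz; 14,783 Hz exceeds it.
Alias = |14,783 − 1×24,000| = |14,783 − 24,000| = 9,217 Hz = 9.217 kHz.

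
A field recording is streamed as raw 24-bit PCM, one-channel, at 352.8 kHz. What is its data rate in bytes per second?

Bit rate = 352,800 × 24 × 1 = 8,467,200 bits/s.
8,467,200 / 8 = 1,058,400 bytes/s.

1,058,400 bytes/s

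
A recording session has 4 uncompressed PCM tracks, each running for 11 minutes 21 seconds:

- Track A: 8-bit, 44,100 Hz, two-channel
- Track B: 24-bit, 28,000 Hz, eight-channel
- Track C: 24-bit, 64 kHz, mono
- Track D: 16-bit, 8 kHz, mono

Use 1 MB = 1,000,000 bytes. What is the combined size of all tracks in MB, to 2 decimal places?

659.34 MB

11 minutes 21 seconds = 681 s.
Track A: 44,100 × 681 × 1 × 2 = 60,064,200 bytes.
Track B: 28,000 × 681 × 3 × 8 = 457,632,000 bytes.
Track C: 64,000 × 681 × 3 × 1 = 130,752,000 bytes.
Track D: 8,000 × 681 × 2 × 1 = 10,896,000 bytes.
Total = 659,344,200 bytes = 659.34 MB.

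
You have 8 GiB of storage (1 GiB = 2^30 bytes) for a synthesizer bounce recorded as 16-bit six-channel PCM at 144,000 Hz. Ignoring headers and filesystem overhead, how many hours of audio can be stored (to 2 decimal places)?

1.38 hours

Uncompressed byte rate = 144,000 × 2 × 6 = 1,728,000 bytes/s.
Capacity = 8 × 1,073,741,824 = 8,589,934,592 bytes.
8,589,934,592 / 1,728,000 ≈ 4971.03 s → 1.38 hours.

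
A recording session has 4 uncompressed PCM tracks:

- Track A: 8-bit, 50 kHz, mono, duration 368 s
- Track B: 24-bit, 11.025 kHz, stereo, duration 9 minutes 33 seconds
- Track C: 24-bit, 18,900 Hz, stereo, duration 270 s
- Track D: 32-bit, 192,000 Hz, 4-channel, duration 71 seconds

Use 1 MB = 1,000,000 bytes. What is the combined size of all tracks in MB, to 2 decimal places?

305.03 MB

Track A: 50,000 × 368 × 1 × 1 = 18,400,000 bytes.
Track B: 9 minutes 33 seconds = 573 s; 11,025 × 573 × 3 × 2 = 37,903,950 bytes.
Track C: 18,900 × 270 × 3 × 2 = 30,618,000 bytes.
Track D: 192,000 × 71 × 4 × 4 = 218,112,000 bytes.
Total = 305,033,950 bytes = 305.03 MB.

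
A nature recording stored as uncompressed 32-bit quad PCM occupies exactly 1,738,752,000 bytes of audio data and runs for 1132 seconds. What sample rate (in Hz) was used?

96,000 Hz

Bytes = sample_rate × seconds × bytes_per_sample × channels.
sample_rate = 1,738,752,000 / (1,132 × 4 × 4) = 1,738,752,000 / 18,112 = 96,000 Hz.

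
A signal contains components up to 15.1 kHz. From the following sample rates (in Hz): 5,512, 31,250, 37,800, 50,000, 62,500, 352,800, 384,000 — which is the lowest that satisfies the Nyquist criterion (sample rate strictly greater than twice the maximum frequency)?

Need sample rate > 2 × 15,100 = 30,200 Hz.
Lowest listed rate above 30,200 Hz is 31,250 Hz.

31,250 Hz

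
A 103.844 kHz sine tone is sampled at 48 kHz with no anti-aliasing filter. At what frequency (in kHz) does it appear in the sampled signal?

7.844 kHz

Nyquist = 48,000/2 = 24,000 Hz; 103,844 Hz exceeds it.
Alias = |103,844 − 2×48,000| = |103,844 − 96,000| = 7,844 Hz = 7.844 kHz.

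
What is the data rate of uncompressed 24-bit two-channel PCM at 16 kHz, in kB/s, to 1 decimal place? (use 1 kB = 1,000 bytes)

96.0 kB/s

Bit rate = 16,000 × 24 × 2 = 768,000 bits/s.
768,000 / 8 = 96,000 B/s = 96.0 kB/s.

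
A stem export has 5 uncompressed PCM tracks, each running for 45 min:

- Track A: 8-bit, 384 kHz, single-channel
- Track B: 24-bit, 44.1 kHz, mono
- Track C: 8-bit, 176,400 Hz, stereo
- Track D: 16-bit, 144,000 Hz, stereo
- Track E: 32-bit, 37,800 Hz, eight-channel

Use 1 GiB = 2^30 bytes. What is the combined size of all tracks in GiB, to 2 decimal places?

45 min = 2,700 s.
Track A: 384,000 × 2,700 × 1 × 1 = 1,036,800,000 bytes.
Track B: 44,100 × 2,700 × 3 × 1 = 357,210,000 bytes.
Track C: 176,400 × 2,700 × 1 × 2 = 952,560,000 bytes.
Track D: 144,000 × 2,700 × 2 × 2 = 1,555,200,000 bytes.
Track E: 37,800 × 2,700 × 4 × 8 = 3,265,920,000 bytes.
Total = 7,167,690,000 bytes = 6.68 GiB.

6.68 GiB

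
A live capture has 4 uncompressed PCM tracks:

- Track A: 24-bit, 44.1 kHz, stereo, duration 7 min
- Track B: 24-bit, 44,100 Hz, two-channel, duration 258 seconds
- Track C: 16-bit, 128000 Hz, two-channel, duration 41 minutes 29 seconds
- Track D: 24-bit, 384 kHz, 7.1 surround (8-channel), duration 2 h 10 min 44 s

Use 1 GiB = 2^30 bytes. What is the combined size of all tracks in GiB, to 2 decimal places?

68.68 GiB

Track A: 7 min = 420 s; 44,100 × 420 × 3 × 2 = 111,132,000 bytes.
Track B: 44,100 × 258 × 3 × 2 = 68,266,800 bytes.
Track C: 41 minutes 29 seconds = 2,489 s; 128,000 × 2,489 × 2 × 2 = 1,274,368,000 bytes.
Track D: 2 h 10 min 44 s = 7,844 s; 384,000 × 7,844 × 3 × 8 = 72,290,304,000 bytes.
Total = 73,744,070,800 bytes = 68.68 GiB.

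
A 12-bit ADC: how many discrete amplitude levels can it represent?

2^12 = 4,096.

4,096 levels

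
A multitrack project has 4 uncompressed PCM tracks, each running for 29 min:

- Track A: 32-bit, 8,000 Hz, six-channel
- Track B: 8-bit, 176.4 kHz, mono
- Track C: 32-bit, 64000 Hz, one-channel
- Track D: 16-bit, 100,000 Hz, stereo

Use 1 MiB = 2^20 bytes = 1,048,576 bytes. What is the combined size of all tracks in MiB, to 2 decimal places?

29 min = 1,740 s.
Track A: 8,000 × 1,740 × 4 × 6 = 334,080,000 bytes.
Track B: 176,400 × 1,740 × 1 × 1 = 306,936,000 bytes.
Track C: 64,000 × 1,740 × 4 × 1 = 445,440,000 bytes.
Track D: 100,000 × 1,740 × 2 × 2 = 696,000,000 bytes.
Total = 1,782,456,000 bytes = 1699.88 MiB.

1699.88 MiB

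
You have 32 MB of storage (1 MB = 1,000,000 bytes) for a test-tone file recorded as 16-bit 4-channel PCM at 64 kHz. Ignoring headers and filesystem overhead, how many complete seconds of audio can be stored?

62 seconds

Uncompressed byte rate = 64,000 × 2 × 4 = 512,000 bytes/s.
Capacity = 32 × 1,000,000 = 32,000,000 bytes.
32,000,000 / 512,000 ≈ 62.5 s → 62 seconds.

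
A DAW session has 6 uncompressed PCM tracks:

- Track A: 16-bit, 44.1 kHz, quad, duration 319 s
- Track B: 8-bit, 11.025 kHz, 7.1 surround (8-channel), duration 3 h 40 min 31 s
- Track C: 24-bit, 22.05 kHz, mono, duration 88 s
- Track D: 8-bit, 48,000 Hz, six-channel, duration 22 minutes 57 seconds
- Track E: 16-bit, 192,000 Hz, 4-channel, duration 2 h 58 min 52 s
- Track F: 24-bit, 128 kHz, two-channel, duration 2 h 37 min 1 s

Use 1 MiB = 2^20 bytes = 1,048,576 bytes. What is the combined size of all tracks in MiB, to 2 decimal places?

Track A: 44,100 × 319 × 2 × 4 = 112,543,200 bytes.
Track B: 3 h 40 min 31 s = 13,231 s; 11,025 × 13,231 × 1 × 8 = 1,166,974,200 bytes.
Track C: 22,050 × 88 × 3 × 1 = 5,821,200 bytes.
Track D: 22 minutes 57 seconds = 1,377 s; 48,000 × 1,377 × 1 × 6 = 396,576,000 bytes.
Track E: 2 h 58 min 52 s = 10,732 s; 192,000 × 10,732 × 2 × 4 = 16,484,352,000 bytes.
Track F: 2 h 37 min 1 s = 9,421 s; 128,000 × 9,421 × 3 × 2 = 7,235,328,000 bytes.
Total = 25,401,594,600 bytes = 24224.85 MiB.

24224.85 MiB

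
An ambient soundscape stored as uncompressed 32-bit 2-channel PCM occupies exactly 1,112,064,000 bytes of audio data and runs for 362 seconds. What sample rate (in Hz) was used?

384,000 Hz

Bytes = sample_rate × seconds × bytes_per_sample × channels.
sample_rate = 1,112,064,000 / (362 × 4 × 2) = 1,112,064,000 / 2,896 = 384,000 Hz.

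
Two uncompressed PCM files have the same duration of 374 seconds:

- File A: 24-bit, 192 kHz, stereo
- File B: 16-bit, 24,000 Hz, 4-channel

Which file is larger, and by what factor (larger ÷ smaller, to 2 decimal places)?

File A: 192,000 × 3 × 2 = 1,152,000 bytes/s.
File B: 24,000 × 2 × 4 = 192,000 bytes/s.
File A is larger; ratio = 430,848,000 / 71,808,000 = 6.00.

File A, by a factor of 6.00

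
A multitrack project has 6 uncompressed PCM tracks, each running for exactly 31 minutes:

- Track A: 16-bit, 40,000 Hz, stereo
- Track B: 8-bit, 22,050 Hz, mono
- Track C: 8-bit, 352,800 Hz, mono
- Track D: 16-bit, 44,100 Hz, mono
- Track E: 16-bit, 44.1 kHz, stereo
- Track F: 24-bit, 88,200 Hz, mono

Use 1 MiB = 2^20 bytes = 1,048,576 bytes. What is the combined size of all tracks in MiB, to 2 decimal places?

1887.45 MiB

exactly 31 minutes = 1,860 s.
Track A: 40,000 × 1,860 × 2 × 2 = 297,600,000 bytes.
Track B: 22,050 × 1,860 × 1 × 1 = 41,013,000 bytes.
Track C: 352,800 × 1,860 × 1 × 1 = 656,208,000 bytes.
Track D: 44,100 × 1,860 × 2 × 1 = 164,052,000 bytes.
Track E: 44,100 × 1,860 × 2 × 2 = 328,104,000 bytes.
Track F: 88,200 × 1,860 × 3 × 1 = 492,156,000 bytes.
Total = 1,979,133,000 bytes = 1887.45 MiB.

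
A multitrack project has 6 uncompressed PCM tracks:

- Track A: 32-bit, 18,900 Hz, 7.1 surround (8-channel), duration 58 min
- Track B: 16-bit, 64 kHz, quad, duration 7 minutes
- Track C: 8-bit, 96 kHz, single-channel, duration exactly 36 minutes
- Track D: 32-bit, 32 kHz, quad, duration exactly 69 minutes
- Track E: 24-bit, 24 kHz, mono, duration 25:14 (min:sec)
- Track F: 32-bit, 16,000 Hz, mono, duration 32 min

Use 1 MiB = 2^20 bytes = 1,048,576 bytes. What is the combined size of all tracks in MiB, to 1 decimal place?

4652.7 MiB

Track A: 58 min = 3,480 s; 18,900 × 3,480 × 4 × 8 = 2,104,704,000 bytes.
Track B: 7 minutes = 420 s; 64,000 × 420 × 2 × 4 = 215,040,000 bytes.
Track C: exactly 36 minutes = 2,160 s; 96,000 × 2,160 × 1 × 1 = 207,360,000 bytes.
Track D: exactly 69 minutes = 4,140 s; 32,000 × 4,140 × 4 × 4 = 2,119,680,000 bytes.
Track E: 25:14 (min:sec) = 1,514 s; 24,000 × 1,514 × 3 × 1 = 109,008,000 bytes.
Track F: 32 min = 1,920 s; 16,000 × 1,920 × 4 × 1 = 122,880,000 bytes.
Total = 4,878,672,000 bytes = 4652.7 MiB.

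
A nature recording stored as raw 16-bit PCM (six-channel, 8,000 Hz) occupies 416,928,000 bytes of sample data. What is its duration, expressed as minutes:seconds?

Byte rate = 8,000 × 2 × 6 = 96,000 bytes/s.
Duration = 416,928,000 / 96,000 = 4,343 s.
4,343 s = 72:23.

72:23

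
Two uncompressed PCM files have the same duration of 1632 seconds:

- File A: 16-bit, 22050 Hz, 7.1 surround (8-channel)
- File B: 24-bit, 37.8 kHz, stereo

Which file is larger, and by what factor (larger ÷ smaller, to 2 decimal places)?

File A, by a factor of 1.56

File A: 22,050 × 2 × 8 = 352,800 bytes/s.
File B: 37,800 × 3 × 2 = 226,800 bytes/s.
File A is larger; ratio = 575,769,600 / 370,137,600 = 1.56.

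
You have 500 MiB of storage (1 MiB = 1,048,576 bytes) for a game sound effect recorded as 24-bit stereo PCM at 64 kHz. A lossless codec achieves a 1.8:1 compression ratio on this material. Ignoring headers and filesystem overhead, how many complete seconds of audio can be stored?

2,457 seconds

Uncompressed byte rate = 64,000 × 3 × 2 = 384,000 bytes/s.
After 1.8:1 compression, effective rate ≈ 213333.33 bytes/s.
Capacity = 500 × 1,048,576 = 524,288,000 bytes.
524,288,000 / effective rate ≈ 2457.6 s → 2,457 seconds.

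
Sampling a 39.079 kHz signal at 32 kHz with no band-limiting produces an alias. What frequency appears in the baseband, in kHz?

Nyquist = 32,000/2 = 16,000 Hz; 39,079 Hz exceeds it.
Alias = |39,079 − 1×32,000| = |39,079 − 32,000| = 7,079 Hz = 7.079 kHz.

7.079 kHz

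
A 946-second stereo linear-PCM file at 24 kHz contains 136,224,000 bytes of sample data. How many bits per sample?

24 bits

Bytes per sample = 136,224,000 / (24,000 × 946 × 2) = 136,224,000 / 45,408,000 = 3.
Bit depth = 3 × 8 = 24 bits.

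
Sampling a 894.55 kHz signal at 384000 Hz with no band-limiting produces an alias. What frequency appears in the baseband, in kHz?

Nyquist = 384,000/2 = 192,000 Hz; 894,550 Hz exceeds it.
Alias = |894,550 − 2×384,000| = |894,550 − 768,000| = 126,550 Hz = 126.55 kHz.

126.55 kHz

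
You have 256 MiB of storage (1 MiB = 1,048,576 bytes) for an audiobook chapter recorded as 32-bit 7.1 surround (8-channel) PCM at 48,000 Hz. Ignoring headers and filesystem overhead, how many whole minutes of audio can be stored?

2 minutes

Uncompressed byte rate = 48,000 × 4 × 8 = 1,536,000 bytes/s.
Capacity = 256 × 1,048,576 = 268,435,456 bytes.
268,435,456 / 1,536,000 ≈ 174.76 s → 2 minutes.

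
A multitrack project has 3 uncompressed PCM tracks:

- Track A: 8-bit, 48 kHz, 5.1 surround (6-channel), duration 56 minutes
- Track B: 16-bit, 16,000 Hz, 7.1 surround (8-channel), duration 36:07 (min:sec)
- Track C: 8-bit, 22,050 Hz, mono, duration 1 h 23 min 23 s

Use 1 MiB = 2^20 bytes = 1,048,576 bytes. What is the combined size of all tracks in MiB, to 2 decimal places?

1557.11 MiB

Track A: 56 minutes = 3,360 s; 48,000 × 3,360 × 1 × 6 = 967,680,000 bytes.
Track B: 36:07 (min:sec) = 2,167 s; 16,000 × 2,167 × 2 × 8 = 554,752,000 bytes.
Track C: 1 h 23 min 23 s = 5,003 s; 22,050 × 5,003 × 1 × 1 = 110,316,150 bytes.
Total = 1,632,748,150 bytes = 1557.11 MiB.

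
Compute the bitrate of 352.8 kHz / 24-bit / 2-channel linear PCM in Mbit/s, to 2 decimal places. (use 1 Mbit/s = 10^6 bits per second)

Bit rate = 352,800 × 24 × 2 = 16,934,400 bits/s.
= 16.93 Mbit/s.

16.93 Mbit/s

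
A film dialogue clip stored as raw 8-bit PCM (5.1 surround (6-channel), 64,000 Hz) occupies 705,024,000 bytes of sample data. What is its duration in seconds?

Byte rate = 64,000 × 1 × 6 = 384,000 bytes/s.
Duration = 705,024,000 / 384,000 = 1,836 s.

1,836 seconds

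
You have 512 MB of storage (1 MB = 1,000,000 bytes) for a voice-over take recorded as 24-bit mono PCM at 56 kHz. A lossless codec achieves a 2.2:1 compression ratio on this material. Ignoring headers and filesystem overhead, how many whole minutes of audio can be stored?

111 minutes

Uncompressed byte rate = 56,000 × 3 × 1 = 168,000 bytes/s.
After 2.2:1 compression, effective rate ≈ 76363.64 bytes/s.
Capacity = 512 × 1,000,000 = 512,000,000 bytes.
512,000,000 / effective rate ≈ 6704.76 s → 111 minutes.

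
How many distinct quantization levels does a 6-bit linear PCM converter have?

2^6 = 64.

64 levels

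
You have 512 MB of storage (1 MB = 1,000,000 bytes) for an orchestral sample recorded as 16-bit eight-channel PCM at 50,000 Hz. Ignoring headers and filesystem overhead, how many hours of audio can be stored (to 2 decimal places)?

Uncompressed byte rate = 50,000 × 2 × 8 = 800,000 bytes/s.
Capacity = 512 × 1,000,000 = 512,000,000 bytes.
512,000,000 / 800,000 ≈ 640 s → 0.18 hours.

0.18 hours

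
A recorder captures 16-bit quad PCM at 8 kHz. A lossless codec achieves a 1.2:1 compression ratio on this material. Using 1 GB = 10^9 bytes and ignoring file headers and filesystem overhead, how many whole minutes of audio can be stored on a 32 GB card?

Uncompressed byte rate = 8,000 × 2 × 4 = 64,000 bytes/s.
After 1.2:1 compression, effective rate ≈ 53333.33 bytes/s.
Capacity = 32 × 1,000,000,000 = 32,000,000,000 bytes.
32,000,000,000 / effective rate ≈ 600000 s → 10,000 minutes.

10,000 minutes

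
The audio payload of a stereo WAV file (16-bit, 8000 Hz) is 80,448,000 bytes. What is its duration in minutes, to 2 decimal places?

Byte rate = 8,000 × 2 × 2 = 32,000 bytes/s.
Duration = 80,448,000 / 32,000 = 2,514 s.
2,514 s / 60 = 41.90 minutes.

41.90 minutes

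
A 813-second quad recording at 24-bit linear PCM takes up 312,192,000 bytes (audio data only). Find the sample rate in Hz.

Bytes = sample_rate × seconds × bytes_per_sample × channels.
sample_rate = 312,192,000 / (813 × 3 × 4) = 312,192,000 / 9,756 = 32,000 Hz.

32,000 Hz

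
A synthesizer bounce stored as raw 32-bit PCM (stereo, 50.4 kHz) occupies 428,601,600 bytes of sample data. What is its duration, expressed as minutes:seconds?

17:43

Byte rate = 50,400 × 4 × 2 = 403,200 bytes/s.
Duration = 428,601,600 / 403,200 = 1,063 s.
1,063 s = 17:43.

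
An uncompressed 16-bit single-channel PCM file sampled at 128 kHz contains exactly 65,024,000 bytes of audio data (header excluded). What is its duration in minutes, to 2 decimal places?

Byte rate = 128,000 × 2 × 1 = 256,000 bytes/s.
Duration = 65,024,000 / 256,000 = 254 s.
254 s / 60 = 4.23 minutes.

4.23 minutes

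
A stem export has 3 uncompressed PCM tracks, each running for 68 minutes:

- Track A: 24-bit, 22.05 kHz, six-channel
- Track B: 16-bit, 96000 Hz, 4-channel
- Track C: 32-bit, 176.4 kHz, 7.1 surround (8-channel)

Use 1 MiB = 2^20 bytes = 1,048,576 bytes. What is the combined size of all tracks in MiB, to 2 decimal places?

26496.48 MiB

68 minutes = 4,080 s.
Track A: 22,050 × 4,080 × 3 × 6 = 1,619,352,000 bytes.
Track B: 96,000 × 4,080 × 2 × 4 = 3,133,440,000 bytes.
Track C: 176,400 × 4,080 × 4 × 8 = 23,030,784,000 bytes.
Total = 27,783,576,000 bytes = 26496.48 MiB.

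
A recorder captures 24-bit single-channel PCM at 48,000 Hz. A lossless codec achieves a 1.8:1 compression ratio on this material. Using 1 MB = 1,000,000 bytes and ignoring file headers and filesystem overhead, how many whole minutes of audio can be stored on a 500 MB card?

104 minutes

Uncompressed byte rate = 48,000 × 3 × 1 = 144,000 bytes/s.
After 1.8:1 compression, effective rate ≈ 80000 bytes/s.
Capacity = 500 × 1,000,000 = 500,000,000 bytes.
500,000,000 / effective rate ≈ 6250 s → 104 minutes.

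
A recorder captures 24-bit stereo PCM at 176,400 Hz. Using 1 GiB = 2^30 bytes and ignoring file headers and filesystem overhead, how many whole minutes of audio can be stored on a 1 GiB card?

16 minutes

Uncompressed byte rate = 176,400 × 3 × 2 = 1,058,400 bytes/s.
Capacity = 1 × 1,073,741,824 = 1,073,741,824 bytes.
1,073,741,824 / 1,058,400 ≈ 1014.5 s → 16 minutes.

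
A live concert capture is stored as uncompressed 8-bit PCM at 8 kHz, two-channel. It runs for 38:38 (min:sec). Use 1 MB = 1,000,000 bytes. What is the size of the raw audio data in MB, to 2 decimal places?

37.09 MB

Duration = 38:38 (min:sec) = 2,318 s.
Bytes = 8,000 samples/s × 2,318 s × 1 bytes/sample × 2 ch = 37,088,000 bytes.
37,088,000 / 1,000,000 = 37.09 MB.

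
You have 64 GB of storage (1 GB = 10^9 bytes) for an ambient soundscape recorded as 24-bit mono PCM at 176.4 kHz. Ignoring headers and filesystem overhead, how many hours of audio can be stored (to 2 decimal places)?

Uncompressed byte rate = 176,400 × 3 × 1 = 529,200 bytes/s.
Capacity = 64 × 1,000,000,000 = 64,000,000,000 bytes.
64,000,000,000 / 529,200 ≈ 120937.26 s → 33.59 hours.

33.59 hours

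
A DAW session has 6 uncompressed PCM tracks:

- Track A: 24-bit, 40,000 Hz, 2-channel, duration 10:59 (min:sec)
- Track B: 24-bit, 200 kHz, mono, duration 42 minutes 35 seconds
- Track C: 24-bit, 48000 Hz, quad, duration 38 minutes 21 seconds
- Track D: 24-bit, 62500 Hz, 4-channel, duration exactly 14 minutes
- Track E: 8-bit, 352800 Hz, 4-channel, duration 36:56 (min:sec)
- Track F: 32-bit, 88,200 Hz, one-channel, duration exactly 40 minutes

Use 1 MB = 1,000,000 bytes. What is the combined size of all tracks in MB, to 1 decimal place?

Track A: 10:59 (min:sec) = 659 s; 40,000 × 659 × 3 × 2 = 158,160,000 bytes.
Track B: 42 minutes 35 seconds = 2,555 s; 200,000 × 2,555 × 3 × 1 = 1,533,000,000 bytes.
Track C: 38 minutes 21 seconds = 2,301 s; 48,000 × 2,301 × 3 × 4 = 1,325,376,000 bytes.
Track D: exactly 14 minutes = 840 s; 62,500 × 840 × 3 × 4 = 630,000,000 bytes.
Track E: 36:56 (min:sec) = 2,216 s; 352,800 × 2,216 × 1 × 4 = 3,127,219,200 bytes.
Track F: exactly 40 minutes = 2,400 s; 88,200 × 2,400 × 4 × 1 = 846,720,000 bytes.
Total = 7,620,475,200 bytes = 7620.5 MB.

7620.5 MB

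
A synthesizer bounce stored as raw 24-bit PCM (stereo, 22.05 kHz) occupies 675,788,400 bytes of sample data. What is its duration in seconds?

Byte rate = 22,050 × 3 × 2 = 132,300 bytes/s.
Duration = 675,788,400 / 132,300 = 5,108 s.

5,108 seconds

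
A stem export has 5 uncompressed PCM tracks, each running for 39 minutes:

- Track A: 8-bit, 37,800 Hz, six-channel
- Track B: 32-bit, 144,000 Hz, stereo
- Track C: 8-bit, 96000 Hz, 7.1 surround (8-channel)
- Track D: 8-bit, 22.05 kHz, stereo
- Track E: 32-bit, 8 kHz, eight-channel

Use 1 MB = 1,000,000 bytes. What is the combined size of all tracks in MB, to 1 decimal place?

5725.7 MB

39 minutes = 2,340 s.
Track A: 37,800 × 2,340 × 1 × 6 = 530,712,000 bytes.
Track B: 144,000 × 2,340 × 4 × 2 = 2,695,680,000 bytes.
Track C: 96,000 × 2,340 × 1 × 8 = 1,797,120,000 bytes.
Track D: 22,050 × 2,340 × 1 × 2 = 103,194,000 bytes.
Track E: 8,000 × 2,340 × 4 × 8 = 599,040,000 bytes.
Total = 5,725,746,000 bytes = 5725.7 MB.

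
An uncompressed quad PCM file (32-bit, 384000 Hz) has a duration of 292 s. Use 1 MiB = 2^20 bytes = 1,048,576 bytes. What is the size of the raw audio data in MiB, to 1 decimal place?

1710.9 MiB

Bytes = 384,000 samples/s × 292 s × 4 bytes/sample × 4 ch = 1,794,048,000 bytes.
1,794,048,000 / 1,048,576 = 1710.9 MiB.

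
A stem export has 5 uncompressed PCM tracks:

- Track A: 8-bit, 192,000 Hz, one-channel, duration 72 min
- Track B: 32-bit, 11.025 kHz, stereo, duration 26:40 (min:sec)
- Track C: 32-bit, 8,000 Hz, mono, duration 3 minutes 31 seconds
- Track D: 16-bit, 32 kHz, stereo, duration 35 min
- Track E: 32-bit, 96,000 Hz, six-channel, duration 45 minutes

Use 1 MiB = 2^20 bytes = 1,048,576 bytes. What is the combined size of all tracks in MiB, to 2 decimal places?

7121.00 MiB

Track A: 72 min = 4,320 s; 192,000 × 4,320 × 1 × 1 = 829,440,000 bytes.
Track B: 26:40 (min:sec) = 1,600 s; 11,025 × 1,600 × 4 × 2 = 141,120,000 bytes.
Track C: 3 minutes 31 seconds = 211 s; 8,000 × 211 × 4 × 1 = 6,752,000 bytes.
Track D: 35 min = 2,100 s; 32,000 × 2,100 × 2 × 2 = 268,800,000 bytes.
Track E: 45 minutes = 2,700 s; 96,000 × 2,700 × 4 × 6 = 6,220,800,000 bytes.
Total = 7,466,912,000 bytes = 7121.00 MiB.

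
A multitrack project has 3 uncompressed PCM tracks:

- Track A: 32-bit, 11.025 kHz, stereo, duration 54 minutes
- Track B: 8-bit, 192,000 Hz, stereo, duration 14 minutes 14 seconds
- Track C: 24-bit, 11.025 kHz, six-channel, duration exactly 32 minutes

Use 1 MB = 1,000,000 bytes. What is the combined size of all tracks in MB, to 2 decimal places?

994.73 MB

Track A: 54 minutes = 3,240 s; 11,025 × 3,240 × 4 × 2 = 285,768,000 bytes.
Track B: 14 minutes 14 seconds = 854 s; 192,000 × 854 × 1 × 2 = 327,936,000 bytes.
Track C: exactly 32 minutes = 1,920 s; 11,025 × 1,920 × 3 × 6 = 381,024,000 bytes.
Total = 994,728,000 bytes = 994.73 MB.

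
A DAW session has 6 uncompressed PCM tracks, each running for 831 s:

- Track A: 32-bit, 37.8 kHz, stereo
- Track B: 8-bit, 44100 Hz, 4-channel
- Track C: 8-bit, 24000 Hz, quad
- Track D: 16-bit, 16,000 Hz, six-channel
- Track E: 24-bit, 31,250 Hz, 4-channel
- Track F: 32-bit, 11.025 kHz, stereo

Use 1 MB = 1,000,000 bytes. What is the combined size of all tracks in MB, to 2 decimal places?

1022.13 MB

Track A: 37,800 × 831 × 4 × 2 = 251,294,400 bytes.
Track B: 44,100 × 831 × 1 × 4 = 146,588,400 bytes.
Track C: 24,000 × 831 × 1 × 4 = 79,776,000 bytes.
Track D: 16,000 × 831 × 2 × 6 = 159,552,000 bytes.
Track E: 31,250 × 831 × 3 × 4 = 311,625,000 bytes.
Track F: 11,025 × 831 × 4 × 2 = 73,294,200 bytes.
Total = 1,022,130,000 bytes = 1022.13 MB.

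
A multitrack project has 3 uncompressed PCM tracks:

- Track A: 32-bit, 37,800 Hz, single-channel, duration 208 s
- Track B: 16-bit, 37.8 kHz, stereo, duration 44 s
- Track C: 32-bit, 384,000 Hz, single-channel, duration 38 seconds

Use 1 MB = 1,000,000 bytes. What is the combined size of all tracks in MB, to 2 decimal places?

96.47 MB

Track A: 37,800 × 208 × 4 × 1 = 31,449,600 bytes.
Track B: 37,800 × 44 × 2 × 2 = 6,652,800 bytes.
Track C: 384,000 × 38 × 4 × 1 = 58,368,000 bytes.
Total = 96,470,400 bytes = 96.47 MB.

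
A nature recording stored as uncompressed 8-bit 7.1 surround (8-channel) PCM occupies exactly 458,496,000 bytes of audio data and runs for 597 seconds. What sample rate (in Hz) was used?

96,000 Hz

Bytes = sample_rate × seconds × bytes_per_sample × channels.
sample_rate = 458,496,000 / (597 × 1 × 8) = 458,496,000 / 4,776 = 96,000 Hz.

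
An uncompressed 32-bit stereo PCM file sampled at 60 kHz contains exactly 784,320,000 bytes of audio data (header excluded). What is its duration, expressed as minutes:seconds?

27:14

Byte rate = 60,000 × 4 × 2 = 480,000 bytes/s.
Duration = 784,320,000 / 480,000 = 1,634 s.
1,634 s = 27:14.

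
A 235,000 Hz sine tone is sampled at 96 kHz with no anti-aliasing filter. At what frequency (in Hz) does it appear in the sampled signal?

43,000 Hz

Nyquist = 96,000/2 = 48,000 Hz; 235,000 Hz exceeds it.
Alias = |235,000 − 2×96,000| = |235,000 − 192,000| = 43,000 Hz.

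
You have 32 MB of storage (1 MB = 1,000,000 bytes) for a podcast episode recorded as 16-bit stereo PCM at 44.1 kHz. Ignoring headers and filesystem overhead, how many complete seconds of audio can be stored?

181 seconds

Uncompressed byte rate = 44,100 × 2 × 2 = 176,400 bytes/s.
Capacity = 32 × 1,000,000 = 32,000,000 bytes.
32,000,000 / 176,400 ≈ 181.41 s → 181 seconds.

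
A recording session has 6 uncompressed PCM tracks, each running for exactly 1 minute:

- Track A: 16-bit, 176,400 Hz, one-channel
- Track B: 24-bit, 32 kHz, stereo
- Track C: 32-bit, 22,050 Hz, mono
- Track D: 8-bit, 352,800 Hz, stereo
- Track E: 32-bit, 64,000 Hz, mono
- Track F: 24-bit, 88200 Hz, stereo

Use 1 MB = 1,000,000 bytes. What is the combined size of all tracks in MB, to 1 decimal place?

exactly 1 minute = 60 s.
Track A: 176,400 × 60 × 2 × 1 = 21,168,000 bytes.
Track B: 32,000 × 60 × 3 × 2 = 11,520,000 bytes.
Track C: 22,050 × 60 × 4 × 1 = 5,292,000 bytes.
Track D: 352,800 × 60 × 1 × 2 = 42,336,000 bytes.
Track E: 64,000 × 60 × 4 × 1 = 15,360,000 bytes.
Track F: 88,200 × 60 × 3 × 2 = 31,752,000 bytes.
Total = 127,428,000 bytes = 127.4 MB.

127.4 MB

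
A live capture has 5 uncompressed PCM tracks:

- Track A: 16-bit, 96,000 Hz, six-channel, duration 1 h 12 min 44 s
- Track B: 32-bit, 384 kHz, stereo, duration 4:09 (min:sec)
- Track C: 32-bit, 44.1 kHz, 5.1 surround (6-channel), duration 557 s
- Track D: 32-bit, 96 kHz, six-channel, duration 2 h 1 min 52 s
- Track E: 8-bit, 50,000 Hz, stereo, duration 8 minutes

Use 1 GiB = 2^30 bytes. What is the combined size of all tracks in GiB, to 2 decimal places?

21.68 GiB

Track A: 1 h 12 min 44 s = 4,364 s; 96,000 × 4,364 × 2 × 6 = 5,027,328,000 bytes.
Track B: 4:09 (min:sec) = 249 s; 384,000 × 249 × 4 × 2 = 764,928,000 bytes.
Track C: 44,100 × 557 × 4 × 6 = 589,528,800 bytes.
Track D: 2 h 1 min 52 s = 7,312 s; 96,000 × 7,312 × 4 × 6 = 16,846,848,000 bytes.
Track E: 8 minutes = 480 s; 50,000 × 480 × 1 × 2 = 48,000,000 bytes.
Total = 23,276,632,800 bytes = 21.68 GiB.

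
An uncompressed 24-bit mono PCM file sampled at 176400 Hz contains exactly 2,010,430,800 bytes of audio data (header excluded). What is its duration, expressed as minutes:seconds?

Byte rate = 176,400 × 3 × 1 = 529,200 bytes/s.
Duration = 2,010,430,800 / 529,200 = 3,799 s.
3,799 s = 63:19.

63:19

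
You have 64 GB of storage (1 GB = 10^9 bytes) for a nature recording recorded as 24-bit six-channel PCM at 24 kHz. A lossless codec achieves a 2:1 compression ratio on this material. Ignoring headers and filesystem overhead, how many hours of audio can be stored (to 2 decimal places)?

Uncompressed byte rate = 24,000 × 3 × 6 = 432,000 bytes/s.
After 2:1 compression, effective rate ≈ 216000 bytes/s.
Capacity = 64 × 1,000,000,000 = 64,000,000,000 bytes.
64,000,000,000 / effective rate ≈ 296296.3 s → 82.30 hours.

82.30 hours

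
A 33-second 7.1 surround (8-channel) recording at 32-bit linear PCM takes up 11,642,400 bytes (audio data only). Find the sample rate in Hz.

Bytes = sample_rate × seconds × bytes_per_sample × channels.
sample_rate = 11,642,400 / (33 × 4 × 8) = 11,642,400 / 1,056 = 11,025 Hz.

11,025 Hz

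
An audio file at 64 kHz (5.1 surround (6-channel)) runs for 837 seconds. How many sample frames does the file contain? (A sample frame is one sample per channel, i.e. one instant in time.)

53,568,000 sample frames

64,000 samples/s × 837 s = 53,568,000 frames.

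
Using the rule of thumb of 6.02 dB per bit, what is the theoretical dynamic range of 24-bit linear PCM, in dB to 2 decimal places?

144.48 dB

24 × 6.02 = 144.48 dB.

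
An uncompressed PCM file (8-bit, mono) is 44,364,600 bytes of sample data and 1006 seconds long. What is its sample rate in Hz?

Bytes = sample_rate × seconds × bytes_per_sample × channels.
sample_rate = 44,364,600 / (1,006 × 1 × 1) = 44,364,600 / 1,006 = 44,100 Hz.

44,100 Hz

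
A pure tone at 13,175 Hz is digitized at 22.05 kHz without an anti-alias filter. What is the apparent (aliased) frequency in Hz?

Nyquist = 22,050/2 = 11,025 Hz; 13,175 Hz exceeds it.
Alias = |13,175 − 1×22,050| = |13,175 − 22,050| = 8,875 Hz.

8,875 Hz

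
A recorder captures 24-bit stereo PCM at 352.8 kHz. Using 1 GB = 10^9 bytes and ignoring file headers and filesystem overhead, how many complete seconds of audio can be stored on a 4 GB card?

Uncompressed byte rate = 352,800 × 3 × 2 = 2,116,800 bytes/s.
Capacity = 4 × 1,000,000,000 = 4,000,000,000 bytes.
4,000,000,000 / 2,116,800 ≈ 1889.64 s → 1,889 seconds.

1,889 seconds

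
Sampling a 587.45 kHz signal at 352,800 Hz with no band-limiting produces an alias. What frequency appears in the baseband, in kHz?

Nyquist = 352,800/2 = 176,400 Hz; 587,450 Hz exceeds it.
Alias = |587,450 − 2×352,800| = |587,450 − 705,600| = 118,150 Hz = 118.15 kHz.

118.15 kHz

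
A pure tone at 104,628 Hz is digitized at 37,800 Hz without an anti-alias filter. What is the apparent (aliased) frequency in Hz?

Nyquist = 37,800/2 = 18,900 Hz; 104,628 Hz exceeds it.
Alias = |104,628 − 3×37,800| = |104,628 − 113,400| = 8,772 Hz.

8,772 Hz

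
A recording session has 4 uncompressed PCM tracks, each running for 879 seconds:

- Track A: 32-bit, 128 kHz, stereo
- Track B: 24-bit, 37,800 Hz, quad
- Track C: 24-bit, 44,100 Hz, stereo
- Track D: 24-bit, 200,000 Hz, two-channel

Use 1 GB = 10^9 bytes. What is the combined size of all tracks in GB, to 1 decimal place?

Track A: 128,000 × 879 × 4 × 2 = 900,096,000 bytes.
Track B: 37,800 × 879 × 3 × 4 = 398,714,400 bytes.
Track C: 44,100 × 879 × 3 × 2 = 232,583,400 bytes.
Track D: 200,000 × 879 × 3 × 2 = 1,054,800,000 bytes.
Total = 2,586,193,800 bytes = 2.6 GB.

2.6 GB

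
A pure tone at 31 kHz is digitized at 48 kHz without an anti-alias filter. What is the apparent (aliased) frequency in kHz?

Nyquist = 48,000/2 = 24,000 Hz; 31,000 Hz exceeds it.
Alias = |31,000 − 1×48,000| = |31,000 − 48,000| = 17,000 Hz = 17 kHz.

17 kHz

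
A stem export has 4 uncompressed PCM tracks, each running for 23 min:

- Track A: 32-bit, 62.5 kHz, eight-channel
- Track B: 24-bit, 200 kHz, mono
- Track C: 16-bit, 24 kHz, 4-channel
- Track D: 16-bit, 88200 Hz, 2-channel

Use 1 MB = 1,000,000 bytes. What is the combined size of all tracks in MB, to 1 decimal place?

23 min = 1,380 s.
Track A: 62,500 × 1,380 × 4 × 8 = 2,760,000,000 bytes.
Track B: 200,000 × 1,380 × 3 × 1 = 828,000,000 bytes.
Track C: 24,000 × 1,380 × 2 × 4 = 264,960,000 bytes.
Track D: 88,200 × 1,380 × 2 × 2 = 486,864,000 bytes.
Total = 4,339,824,000 bytes = 4339.8 MB.

4339.8 MB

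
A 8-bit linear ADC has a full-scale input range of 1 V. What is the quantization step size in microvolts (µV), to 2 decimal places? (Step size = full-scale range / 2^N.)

1 V / 2^8 = 1 / 256 V = 3906.25 µV.

3906.25 µV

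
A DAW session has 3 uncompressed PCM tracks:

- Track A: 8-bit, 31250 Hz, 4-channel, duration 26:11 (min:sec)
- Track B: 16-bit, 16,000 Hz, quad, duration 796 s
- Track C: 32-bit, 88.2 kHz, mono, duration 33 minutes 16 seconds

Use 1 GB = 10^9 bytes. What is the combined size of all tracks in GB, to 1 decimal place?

1.0 GB

Track A: 26:11 (min:sec) = 1,571 s; 31,250 × 1,571 × 1 × 4 = 196,375,000 bytes.
Track B: 16,000 × 796 × 2 × 4 = 101,888,000 bytes.
Track C: 33 minutes 16 seconds = 1,996 s; 88,200 × 1,996 × 4 × 1 = 704,188,800 bytes.
Total = 1,002,451,800 bytes = 1.0 GB.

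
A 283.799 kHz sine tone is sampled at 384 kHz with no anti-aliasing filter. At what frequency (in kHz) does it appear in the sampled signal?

Nyquist = 384,000/2 = 192,000 Hz; 283,799 Hz exceeds it.
Alias = |283,799 − 1×384,000| = |283,799 − 384,000| = 100,201 Hz = 100.201 kHz.

100.201 kHz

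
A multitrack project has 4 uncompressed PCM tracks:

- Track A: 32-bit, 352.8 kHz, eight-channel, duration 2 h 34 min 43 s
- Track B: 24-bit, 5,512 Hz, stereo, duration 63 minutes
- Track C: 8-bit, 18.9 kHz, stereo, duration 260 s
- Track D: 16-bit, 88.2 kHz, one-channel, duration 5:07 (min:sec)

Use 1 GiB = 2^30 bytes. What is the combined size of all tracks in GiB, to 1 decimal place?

Track A: 2 h 34 min 43 s = 9,283 s; 352,800 × 9,283 × 4 × 8 = 104,801,356,800 bytes.
Track B: 63 minutes = 3,780 s; 5,512 × 3,780 × 3 × 2 = 125,012,160 bytes.
Track C: 18,900 × 260 × 1 × 2 = 9,828,000 bytes.
Track D: 5:07 (min:sec) = 307 s; 88,200 × 307 × 2 × 1 = 54,154,800 bytes.
Total = 104,990,351,760 bytes = 97.8 GiB.

97.8 GiB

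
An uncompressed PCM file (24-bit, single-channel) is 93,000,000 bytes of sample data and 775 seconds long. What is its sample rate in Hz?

Bytes = sample_rate × seconds × bytes_per_sample × channels.
sample_rate = 93,000,000 / (775 × 3 × 1) = 93,000,000 / 2,325 = 40,000 Hz.

40,000 Hz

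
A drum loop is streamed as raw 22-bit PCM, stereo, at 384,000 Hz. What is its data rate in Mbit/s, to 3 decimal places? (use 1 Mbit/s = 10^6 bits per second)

Bit rate = 384,000 × 22 × 2 = 16,896,000 bits/s.
= 16.896 Mbit/s.

16.896 Mbit/s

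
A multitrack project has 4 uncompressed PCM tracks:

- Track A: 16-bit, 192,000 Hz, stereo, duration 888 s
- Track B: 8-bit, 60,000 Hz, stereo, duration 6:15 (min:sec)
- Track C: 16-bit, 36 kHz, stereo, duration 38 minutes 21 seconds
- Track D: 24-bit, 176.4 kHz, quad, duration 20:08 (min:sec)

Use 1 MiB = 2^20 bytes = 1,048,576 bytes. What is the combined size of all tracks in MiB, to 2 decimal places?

Track A: 192,000 × 888 × 2 × 2 = 681,984,000 bytes.
Track B: 6:15 (min:sec) = 375 s; 60,000 × 375 × 1 × 2 = 45,000,000 bytes.
Track C: 38 minutes 21 seconds = 2,301 s; 36,000 × 2,301 × 2 × 2 = 331,344,000 bytes.
Track D: 20:08 (min:sec) = 1,208 s; 176,400 × 1,208 × 3 × 4 = 2,557,094,400 bytes.
Total = 3,615,422,400 bytes = 3447.94 MiB.

3447.94 MiB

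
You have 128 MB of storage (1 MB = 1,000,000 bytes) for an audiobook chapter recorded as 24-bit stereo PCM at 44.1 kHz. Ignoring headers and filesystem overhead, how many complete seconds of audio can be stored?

483 seconds

Uncompressed byte rate = 44,100 × 3 × 2 = 264,600 bytes/s.
Capacity = 128 × 1,000,000 = 128,000,000 bytes.
128,000,000 / 264,600 ≈ 483.75 s → 483 seconds.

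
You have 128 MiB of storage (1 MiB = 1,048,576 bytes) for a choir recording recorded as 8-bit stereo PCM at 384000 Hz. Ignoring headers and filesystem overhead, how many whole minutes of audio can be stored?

2 minutes

Uncompressed byte rate = 384,000 × 1 × 2 = 768,000 bytes/s.
Capacity = 128 × 1,048,576 = 134,217,728 bytes.
134,217,728 / 768,000 ≈ 174.76 s → 2 minutes.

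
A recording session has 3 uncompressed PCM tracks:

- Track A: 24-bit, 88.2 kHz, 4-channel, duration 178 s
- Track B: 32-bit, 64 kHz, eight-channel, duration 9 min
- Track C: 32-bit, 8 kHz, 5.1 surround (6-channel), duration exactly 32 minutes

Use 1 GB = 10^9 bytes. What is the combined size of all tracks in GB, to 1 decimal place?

1.7 GB

Track A: 88,200 × 178 × 3 × 4 = 188,395,200 bytes.
Track B: 9 min = 540 s; 64,000 × 540 × 4 × 8 = 1,105,920,000 bytes.
Track C: exactly 32 minutes = 1,920 s; 8,000 × 1,920 × 4 × 6 = 368,640,000 bytes.
Total = 1,662,955,200 bytes = 1.7 GB.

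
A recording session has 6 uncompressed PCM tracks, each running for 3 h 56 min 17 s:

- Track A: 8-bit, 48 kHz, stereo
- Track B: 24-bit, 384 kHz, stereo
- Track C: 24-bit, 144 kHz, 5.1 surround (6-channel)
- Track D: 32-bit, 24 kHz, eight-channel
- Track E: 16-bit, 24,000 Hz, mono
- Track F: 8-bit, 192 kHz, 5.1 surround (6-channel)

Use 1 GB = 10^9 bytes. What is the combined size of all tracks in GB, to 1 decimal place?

98.7 GB

3 h 56 min 17 s = 14,177 s.
Track A: 48,000 × 14,177 × 1 × 2 = 1,360,992,000 bytes.
Track B: 384,000 × 14,177 × 3 × 2 = 32,663,808,000 bytes.
Track C: 144,000 × 14,177 × 3 × 6 = 36,746,784,000 bytes.
Track D: 24,000 × 14,177 × 4 × 8 = 10,887,936,000 bytes.
Track E: 24,000 × 14,177 × 2 × 1 = 680,496,000 bytes.
Track F: 192,000 × 14,177 × 1 × 6 = 16,331,904,000 bytes.
Total = 98,671,920,000 bytes = 98.7 GB.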